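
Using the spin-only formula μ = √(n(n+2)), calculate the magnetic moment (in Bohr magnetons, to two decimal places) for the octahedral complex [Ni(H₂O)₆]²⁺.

2.83 Bohr magnetons

H₂O is neutral, so the +2 overall charge sits on Ni: oxidation state +2.
Ni is in group 10, so Ni²⁺ is d⁸ (10 − 2 = 8).
For octahedral d⁸ the high- and low-spin configurations coincide.
Configuration: t₂g⁶ eg² → 2 unpaired electrons.
μ(spin-only) = √[2(2+2)] = √8 ≈ 2.83 Bohr magnetons.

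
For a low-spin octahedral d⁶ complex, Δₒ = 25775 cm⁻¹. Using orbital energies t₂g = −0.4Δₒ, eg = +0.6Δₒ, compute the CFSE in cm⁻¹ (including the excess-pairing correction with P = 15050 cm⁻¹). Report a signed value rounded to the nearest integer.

-31760

The d⁶ electrons fill as t₂g⁶ eg⁰.
CFSE(orbital) = 6×(-0.4Δₒ) + 0×(0.6Δₒ) = -2.4Δₒ; with Δₒ = 25775 cm⁻¹ that is -61860 cm⁻¹.
Pairing penalty: 3 pairs vs 1 in the high-spin reference → 2 extra × P = 30100 cm⁻¹.
Overall CFSE = -61860 + 30100 = -31760 cm⁻¹.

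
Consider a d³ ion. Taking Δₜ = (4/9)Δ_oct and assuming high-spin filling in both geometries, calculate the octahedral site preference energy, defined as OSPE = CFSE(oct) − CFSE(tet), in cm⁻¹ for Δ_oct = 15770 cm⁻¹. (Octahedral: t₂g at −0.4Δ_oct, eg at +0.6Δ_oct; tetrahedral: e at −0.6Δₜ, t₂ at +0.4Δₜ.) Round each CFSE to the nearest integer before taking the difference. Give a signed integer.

-13317

Octahedral high-spin t2g^3 e_g^0: CFSE = -1.2 × 15770 = -18924 cm⁻¹.
Tetrahedral: e^2 t2^1, CFSE = 2(−0.6) + 1(+0.4) = -0.8Δₜ = -0.8 × (4/9) × 15770 = -5607 cm⁻¹.
Subtracting, OSPE = -18924 − (-5607) = -13317 cm⁻¹.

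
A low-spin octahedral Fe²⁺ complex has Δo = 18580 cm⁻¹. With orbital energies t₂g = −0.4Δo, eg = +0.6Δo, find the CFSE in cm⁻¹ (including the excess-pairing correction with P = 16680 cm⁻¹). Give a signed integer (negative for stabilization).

Fe is in group 8, so Fe²⁺ is d⁶ (8 − 2 = 6).
Electron filling gives t₂g⁶ eg⁰.
CFSE(orbital) = 6×(-0.4Δo) + 0×(0.6Δo) = -2.4Δo; with Δo = 18580 cm⁻¹ that is -44592 cm⁻¹.
Relative to high-spin t₂g⁴ eg² (1 paired), the low-spin configuration has 2 additional pairs, contributing +2 × 16680 = +33360 cm⁻¹.
Overall CFSE = -44592 + 33360 = -11232 cm⁻¹.

-11232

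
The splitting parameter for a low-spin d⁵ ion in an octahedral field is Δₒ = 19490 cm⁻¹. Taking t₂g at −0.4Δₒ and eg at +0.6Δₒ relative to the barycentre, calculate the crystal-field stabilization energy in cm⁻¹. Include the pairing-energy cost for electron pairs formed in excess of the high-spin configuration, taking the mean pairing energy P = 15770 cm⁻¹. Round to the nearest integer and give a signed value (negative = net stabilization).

Electron filling gives t₂g⁵ eg⁰.
The orbital stabilization is -2.0Δₒ = -2.0 × 19490 = -38980 cm⁻¹.
High-spin d⁵ would be t₂g³ eg² with 0 pairs; low-spin has 2, so 2 excess pairs cost +2P = +31540 cm⁻¹.
Overall CFSE = -38980 + 31540 = -7440 cm⁻¹.

-7440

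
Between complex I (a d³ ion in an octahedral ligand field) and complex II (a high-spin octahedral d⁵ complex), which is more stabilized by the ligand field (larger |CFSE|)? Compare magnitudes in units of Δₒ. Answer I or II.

I

I: For octahedral d³ the high- and low-spin configurations coincide; t₂g³ eg⁰, CFSE = -1.2Δₒ.
II: t2g^3 e_g^2, CFSE = 0.0Δₒ.
So I has the larger |CFSE|.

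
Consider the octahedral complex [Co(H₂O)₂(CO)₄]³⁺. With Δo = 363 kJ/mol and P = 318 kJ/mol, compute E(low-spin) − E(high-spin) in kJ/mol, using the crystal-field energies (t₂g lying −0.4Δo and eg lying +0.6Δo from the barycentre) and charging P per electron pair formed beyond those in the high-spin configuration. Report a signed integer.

-90

Ligand charges: 2×(+0) from H₂O and 4×(+0) from CO sum to +0; with overall charge +3, Co is +3.
Co³⁺: group 9, so d-count = 9 − 3 = 6.
In the high-spin limit (t₂g⁴ eg²) the orbital term is -0.4Δo = -145 kJ/mol, with no excess pairing.
Low-spin t₂g⁶ eg⁰ gives -2.4Δo = -871 kJ/mol, but forming 2 extra pairs costs 2P = 636 kJ/mol, so E(LS) = -871 + 636 = -235 kJ/mol.
The difference is -235 − (-145) = -90 kJ/mol, so low-spin lies lower.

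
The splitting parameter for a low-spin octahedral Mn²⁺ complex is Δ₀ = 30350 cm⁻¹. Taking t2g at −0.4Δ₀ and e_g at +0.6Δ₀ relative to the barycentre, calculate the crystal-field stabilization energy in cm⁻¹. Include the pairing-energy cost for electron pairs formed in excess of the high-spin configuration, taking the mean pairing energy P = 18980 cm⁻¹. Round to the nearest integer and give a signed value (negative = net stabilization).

Mn²⁺: group 7, so d-count = 7 − 2 = 5.
The d⁵ electrons fill as t2g^5 e_g^0.
Orbital CFSE = 5(-0.4) + 0(0.6) = -2.0Δ₀ = -2.0 × 30350 = -60700 cm⁻¹.
High-spin d⁵ would be t2g^3 e_g^2 with 0 pairs; low-spin has 2, so 2 excess pairs cost +2P = +37960 cm⁻¹.
Combining: -60700 + 37960 = -22740 cm⁻¹.

-22740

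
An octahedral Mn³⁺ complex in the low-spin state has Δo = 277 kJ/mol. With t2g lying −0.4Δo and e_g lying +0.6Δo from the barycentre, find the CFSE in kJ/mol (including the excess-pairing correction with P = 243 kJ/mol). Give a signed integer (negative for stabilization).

Group 7 minus oxidation state +3 gives a d⁴ configuration for Mn³⁺.
Electron filling gives t2g^4 e_g^0.
The orbital stabilization is -1.6Δo = -1.6 × 277 = -443 kJ/mol.
Pairing penalty: 1 pair vs 0 in the high-spin reference → 1 extra × P = 243 kJ/mol.
Net CFSE = -443 + 243 = -200 kJ/mol.

-200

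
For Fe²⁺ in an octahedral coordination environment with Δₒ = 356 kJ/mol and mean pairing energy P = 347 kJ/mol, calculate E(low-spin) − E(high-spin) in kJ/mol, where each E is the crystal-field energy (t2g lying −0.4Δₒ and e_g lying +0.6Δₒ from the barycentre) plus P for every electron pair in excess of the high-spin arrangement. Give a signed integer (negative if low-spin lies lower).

Fe is in group 8, so Fe²⁺ is d⁶ (8 − 2 = 6).
High-spin d⁶ fills as t2g^4 e_g^2 with CFSE 4(−0.4) + 2(+0.6) = -0.4Δₒ = -142 kJ/mol.
Low-spin: t2g^6 e_g^0, orbital CFSE = -2.4Δₒ = -854 kJ/mol; plus 2 excess pairs × P = +694 kJ/mol; total -160 kJ/mol.
The difference is -160 − (-142) = -18 kJ/mol, so low-spin lies lower.

-18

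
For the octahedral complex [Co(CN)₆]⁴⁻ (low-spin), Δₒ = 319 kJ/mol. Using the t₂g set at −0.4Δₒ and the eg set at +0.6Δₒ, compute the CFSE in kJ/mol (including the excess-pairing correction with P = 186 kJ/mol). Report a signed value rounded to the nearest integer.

Each CN⁻ contributes -1; 6 × (-1) = -6. With overall charge -4, Co is in the +2 oxidation state.
Co is in group 9, so Co²⁺ is d⁷ (9 − 2 = 7).
Electron filling gives t₂g⁶ eg¹.
CFSE(orbital) = 6×(-0.4Δₒ) + 1×(0.6Δₒ) = -1.8Δₒ; with Δₒ = 319 kJ/mol that is -574 kJ/mol.
High-spin d⁷ would be t₂g⁵ eg² with 2 pairs; low-spin has 3, so 1 excess pair costs +1P = +186 kJ/mol.
Combining: -574 + 186 = -388 kJ/mol.

-388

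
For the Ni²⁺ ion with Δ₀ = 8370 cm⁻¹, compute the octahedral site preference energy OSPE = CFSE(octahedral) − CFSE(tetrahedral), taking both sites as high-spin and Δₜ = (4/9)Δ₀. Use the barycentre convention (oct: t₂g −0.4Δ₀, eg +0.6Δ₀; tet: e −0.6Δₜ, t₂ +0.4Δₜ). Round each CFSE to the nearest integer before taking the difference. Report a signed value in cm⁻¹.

-7068

Ni²⁺: group 10, so d-count = 10 − 2 = 8.
Octahedral (high-spin): t2g^6 e_g^2, CFSE = 6(−0.4) + 2(+0.6) = -1.2Δ₀ = -1.2 × 8370 = -10044 cm⁻¹.
Tetrahedral e^4 t2^4 gives -0.8Δₜ = -0.8 × (4/9) × 8370 = -2976 cm⁻¹.
OSPE = -10044 − (-2976) = -7068 cm⁻¹.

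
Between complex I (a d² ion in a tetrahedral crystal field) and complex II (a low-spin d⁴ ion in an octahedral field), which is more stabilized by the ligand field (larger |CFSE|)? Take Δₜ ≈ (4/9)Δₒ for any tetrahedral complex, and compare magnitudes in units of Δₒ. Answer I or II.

II

I: Tetrahedral splitting is small, so the complex is high-spin; e² t₂⁰, CFSE = -1.2Δₜ ≈ -0.53Δₒ.
II: t₂g⁴ eg⁰, CFSE = -1.6Δₒ.
So II has the larger |CFSE|.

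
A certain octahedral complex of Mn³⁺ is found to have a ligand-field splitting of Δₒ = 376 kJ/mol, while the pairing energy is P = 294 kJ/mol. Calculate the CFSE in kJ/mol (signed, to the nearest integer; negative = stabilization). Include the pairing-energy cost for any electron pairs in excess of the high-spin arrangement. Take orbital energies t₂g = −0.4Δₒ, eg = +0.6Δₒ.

-308

Group 7 minus oxidation state +3 gives a d⁴ configuration for Mn³⁺.
Δₒ > P, so pairing is preferred: the ground state is low-spin.
Filling d⁴ accordingly: t₂g⁴ eg⁰.
Orbital CFSE = -1.6Δₒ = -1.6 × 376 = -602 kJ/mol.
Excess pairs vs high-spin: 1 − 0 = 1; pairing cost = +294 kJ/mol.
Net CFSE = -602 + 294 = -308 kJ/mol.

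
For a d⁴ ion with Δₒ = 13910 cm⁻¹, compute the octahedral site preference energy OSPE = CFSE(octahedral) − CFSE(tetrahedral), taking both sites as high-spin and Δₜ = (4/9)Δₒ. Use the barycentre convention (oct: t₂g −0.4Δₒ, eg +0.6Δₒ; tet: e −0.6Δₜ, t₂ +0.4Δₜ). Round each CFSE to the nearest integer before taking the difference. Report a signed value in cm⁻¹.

Octahedral (high-spin): t₂g³ eg¹, CFSE = 3(−0.4) + 1(+0.6) = -0.6Δₒ = -0.6 × 13910 = -8346 cm⁻¹.
Tetrahedral e² t₂² gives -0.4Δₜ = -0.4 × (4/9) × 13910 = -2473 cm⁻¹.
OSPE = -8346 − (-2473) = -5873 cm⁻¹.

-5873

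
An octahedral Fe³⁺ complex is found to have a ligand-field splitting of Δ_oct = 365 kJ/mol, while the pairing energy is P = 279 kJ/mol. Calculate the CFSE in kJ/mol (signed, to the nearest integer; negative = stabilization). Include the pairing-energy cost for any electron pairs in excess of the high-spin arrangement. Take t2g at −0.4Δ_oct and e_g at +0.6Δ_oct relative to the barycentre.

-172

Fe is in group 8, so Fe³⁺ is d⁵ (8 − 3 = 5).
With Δ_oct > P the complex is low-spin.
That gives t2g^5 e_g^0.
Orbital CFSE = -2.0Δ_oct = -2.0 × 365 = -730 kJ/mol.
Excess pairs vs high-spin: 2 − 0 = 2; pairing cost = +558 kJ/mol.
Net CFSE = -730 + 558 = -172 kJ/mol.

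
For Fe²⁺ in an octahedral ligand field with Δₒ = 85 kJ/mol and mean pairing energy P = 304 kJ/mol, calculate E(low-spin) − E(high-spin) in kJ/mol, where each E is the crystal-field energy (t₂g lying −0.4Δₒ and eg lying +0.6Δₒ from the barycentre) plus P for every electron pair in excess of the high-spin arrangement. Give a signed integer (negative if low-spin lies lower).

Group 8 minus oxidation state +2 gives a d⁶ configuration for Fe²⁺.
High-spin: t₂g⁴ eg², CFSE = -0.4Δₒ = -34 kJ/mol.
Low-spin t₂g⁶ eg⁰ gives -2.4Δₒ = -204 kJ/mol, but forming 2 extra pairs costs 2P = 608 kJ/mol, so E(LS) = -204 + 608 = 404 kJ/mol.
The difference is 404 − (-34) = 438 kJ/mol, so high-spin lies lower.

438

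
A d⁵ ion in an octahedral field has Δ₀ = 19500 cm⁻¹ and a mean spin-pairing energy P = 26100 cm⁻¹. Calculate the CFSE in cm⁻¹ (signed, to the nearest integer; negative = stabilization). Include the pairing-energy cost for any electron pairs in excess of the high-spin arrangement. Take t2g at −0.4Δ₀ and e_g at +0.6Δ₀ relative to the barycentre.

0

Δ₀ < P, so pairing is avoided: the ground state is high-spin.
Configuration: t2g^3 e_g^2.
Orbital CFSE = 0.0Δ₀ = 0.0 × 19500 = 0 cm⁻¹.
High-spin has no excess pairs, so no pairing correction applies.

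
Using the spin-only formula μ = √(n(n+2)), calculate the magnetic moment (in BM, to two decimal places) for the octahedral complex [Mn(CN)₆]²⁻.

3.87 BM

Each CN⁻ contributes -1; 6 × (-1) = -6. With overall charge -2, Mn is in the +4 oxidation state.
Group 7 minus oxidation state +4 gives a d³ configuration for Mn⁴⁺.
For octahedral d³ the high- and low-spin configurations coincide.
Configuration: t2g^3 e_g^0 → 3 unpaired electrons.
μ(spin-only) = √[3(3+2)] = √15 ≈ 3.87 BM.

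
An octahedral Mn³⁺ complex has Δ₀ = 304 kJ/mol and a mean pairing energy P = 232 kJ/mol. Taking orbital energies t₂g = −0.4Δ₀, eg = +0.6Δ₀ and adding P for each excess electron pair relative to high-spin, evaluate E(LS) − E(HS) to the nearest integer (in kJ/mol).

Mn³⁺: group 7, so d-count = 7 − 3 = 4.
High-spin: t₂g³ eg¹, CFSE = -0.6Δ₀ = -182 kJ/mol.
Low-spin t₂g⁴ eg⁰ gives -1.6Δ₀ = -486 kJ/mol, but forming 1 extra pair costs 1P = 232 kJ/mol, so E(LS) = -486 + 232 = -254 kJ/mol.
E(LS) − E(HS) = -254 − (-182) = -72 kJ/mol.

-72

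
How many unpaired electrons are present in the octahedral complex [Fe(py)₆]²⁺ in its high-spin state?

py is neutral, so the +2 overall charge sits on Fe: oxidation state +2.
Fe is in group 8, so Fe²⁺ is d⁶ (8 − 2 = 6).
Configuration: t2g^4 e_g^2, giving 4 unpaired electrons.

4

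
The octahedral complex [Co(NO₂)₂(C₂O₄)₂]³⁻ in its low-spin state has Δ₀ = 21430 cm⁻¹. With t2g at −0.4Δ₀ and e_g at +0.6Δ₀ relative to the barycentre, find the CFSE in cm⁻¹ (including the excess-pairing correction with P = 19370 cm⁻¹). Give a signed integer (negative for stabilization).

-12692

Ligand charges: 2×(-1) from NO₂⁻ and 2×(-2) from C₂O₄²⁻ sum to -6; with overall charge -3, Co is +3.
Co³⁺: group 9, so d-count = 9 − 3 = 6.
Electron filling gives t2g^6 e_g^0.
Orbital CFSE = 6(-0.4) + 0(0.6) = -2.4Δ₀ = -2.4 × 21430 = -51432 cm⁻¹.
Relative to high-spin t2g^4 e_g^2 (1 paired), the low-spin configuration has 2 additional pairs, contributing +2 × 19370 = +38740 cm⁻¹.
Combining: -51432 + 38740 = -12692 cm⁻¹.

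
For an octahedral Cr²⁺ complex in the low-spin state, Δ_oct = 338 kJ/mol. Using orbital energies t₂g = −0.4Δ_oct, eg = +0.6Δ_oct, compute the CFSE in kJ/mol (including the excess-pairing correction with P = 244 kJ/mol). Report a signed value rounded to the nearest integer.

Cr is in group 6, so Cr²⁺ is d⁴ (6 − 2 = 4).
Electron filling gives t₂g⁴ eg⁰.
Orbital CFSE = 4(-0.4) + 0(0.6) = -1.6Δ_oct = -1.6 × 338 = -541 kJ/mol.
Relative to high-spin t₂g³ eg¹ (0 paired), the low-spin configuration has 1 additional pair, contributing +1 × 244 = +244 kJ/mol.
Combining: -541 + 244 = -297 kJ/mol.

-297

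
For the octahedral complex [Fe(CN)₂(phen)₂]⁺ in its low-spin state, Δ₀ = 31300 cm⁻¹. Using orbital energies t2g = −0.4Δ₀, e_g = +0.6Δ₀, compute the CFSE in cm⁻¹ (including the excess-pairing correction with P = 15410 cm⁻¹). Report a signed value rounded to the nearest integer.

Ligand charges: 2×(-1) from CN⁻ and 2×(+0) from phen sum to -2; with overall charge +1, Fe is +3.
Fe³⁺: group 8, so d-count = 8 − 3 = 5.
Configuration: t2g^5 e_g^0.
Orbital CFSE = 5(-0.4) + 0(0.6) = -2.0Δ₀ = -2.0 × 31300 = -62600 cm⁻¹.
Relative to high-spin t2g^3 e_g^2 (0 paired), the low-spin configuration has 2 additional pairs, contributing +2 × 15410 = +30820 cm⁻¹.
Net CFSE = -62600 + 30820 = -31780 cm⁻¹.

-31780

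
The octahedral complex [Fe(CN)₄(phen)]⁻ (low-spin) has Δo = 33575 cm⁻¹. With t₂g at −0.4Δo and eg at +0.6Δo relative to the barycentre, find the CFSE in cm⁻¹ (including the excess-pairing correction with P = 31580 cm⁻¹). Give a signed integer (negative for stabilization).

Ligand charges: 4×(-1) from CN⁻ and 1×(+0) from phen sum to -4; with overall charge -1, Fe is +3.
Group 8 minus oxidation state +3 gives a d⁵ configuration for Fe³⁺.
Electron filling gives t₂g⁵ eg⁰.
Orbital CFSE = 5(-0.4) + 0(0.6) = -2.0Δo = -2.0 × 33575 = -67150 cm⁻¹.
High-spin d⁵ would be t₂g³ eg² with 0 pairs; low-spin has 2, so 2 excess pairs cost +2P = +63160 cm⁻¹.
Overall CFSE = -67150 + 63160 = -3990 cm⁻¹.

-3990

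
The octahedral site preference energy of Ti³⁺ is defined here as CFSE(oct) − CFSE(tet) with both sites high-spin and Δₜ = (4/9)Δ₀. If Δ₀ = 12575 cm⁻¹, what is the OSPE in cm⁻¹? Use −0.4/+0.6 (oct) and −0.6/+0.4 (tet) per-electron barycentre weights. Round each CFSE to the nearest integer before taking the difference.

-1677

Ti is in group 4, so Ti³⁺ is d¹ (4 − 3 = 1).
Octahedral high-spin t2g^1 e_g^0: CFSE = -0.4 × 12575 = -5030 cm⁻¹.
Tetrahedral e^1 t2^0 gives -0.6Δₜ = -0.6 × (4/9) × 12575 = -3353 cm⁻¹.
OSPE = -5030 − (-3353) = -1677 cm⁻¹.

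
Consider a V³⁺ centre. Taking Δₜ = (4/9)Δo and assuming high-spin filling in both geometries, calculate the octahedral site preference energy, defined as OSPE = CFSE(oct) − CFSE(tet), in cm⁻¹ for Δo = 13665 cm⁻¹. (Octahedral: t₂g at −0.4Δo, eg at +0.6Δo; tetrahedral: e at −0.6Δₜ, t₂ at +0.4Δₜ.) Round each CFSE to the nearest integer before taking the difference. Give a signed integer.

V is in group 5, so V³⁺ is d² (5 − 3 = 2).
Octahedral high-spin t₂g² eg⁰: CFSE = -0.8 × 13665 = -10932 cm⁻¹.
In a tetrahedral site the filling is e² t₂⁰: CFSE(tet) = -1.2Δₜ = -1.2 × (4/9)(13665) = -7288 cm⁻¹.
OSPE = CFSE(oct) − CFSE(tet) = -10932 − (-7288) = -3644 cm⁻¹.

-3644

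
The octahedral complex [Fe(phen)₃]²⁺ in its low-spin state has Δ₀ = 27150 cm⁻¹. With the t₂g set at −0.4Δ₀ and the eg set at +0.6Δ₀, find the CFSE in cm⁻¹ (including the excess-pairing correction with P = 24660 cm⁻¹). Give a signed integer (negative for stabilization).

-15840

phen is neutral, so the +2 overall charge sits on Fe: oxidation state +2.
Fe²⁺: group 8, so d-count = 8 − 2 = 6.
Configuration: t₂g⁶ eg⁰.
The orbital stabilization is -2.4Δ₀ = -2.4 × 27150 = -65160 cm⁻¹.
Pairing penalty: 3 pairs vs 1 in the high-spin reference → 2 extra × P = 49320 cm⁻¹.
Net CFSE = -65160 + 49320 = -15840 cm⁻¹.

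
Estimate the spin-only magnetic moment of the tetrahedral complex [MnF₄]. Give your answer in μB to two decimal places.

Each F⁻ contributes -1; 4 × (-1) = -4. With overall charge +0, Mn is in the +4 oxidation state.
Mn sits in group 7; removing 4 electrons leaves Mn⁴⁺ with 7 − 4 = 3 d electrons.
With tetrahedral geometry the complex is necessarily high-spin.
Configuration: e^2 t2^1 → 3 unpaired electrons.
μ(spin-only) = √[3(3+2)] = √15 ≈ 3.87 μB.

3.87 μB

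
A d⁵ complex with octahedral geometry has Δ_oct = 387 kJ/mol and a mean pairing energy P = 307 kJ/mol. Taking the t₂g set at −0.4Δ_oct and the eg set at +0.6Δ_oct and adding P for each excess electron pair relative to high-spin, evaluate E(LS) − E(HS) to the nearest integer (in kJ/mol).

-160

In the high-spin limit (t₂g³ eg²) the orbital term is 0.0Δ_oct = 0 kJ/mol, with no excess pairing.
Low-spin: t₂g⁵ eg⁰, orbital CFSE = -2.0Δ_oct = -774 kJ/mol; plus 2 excess pairs × P = +614 kJ/mol; total -160 kJ/mol.
The difference is -160 − (0) = -160 kJ/mol, so low-spin lies lower.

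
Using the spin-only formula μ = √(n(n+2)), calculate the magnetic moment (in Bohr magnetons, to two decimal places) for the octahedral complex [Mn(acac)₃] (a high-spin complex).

Each acac⁻ contributes -1; 3 × (-1) = -3. With overall charge +0, Mn is in the +3 oxidation state.
Mn sits in group 7; removing 3 electrons leaves Mn³⁺ with 7 − 3 = 4 d electrons.
Configuration: t2g^3 e_g^1 → 4 unpaired electrons.
μ(spin-only) = √[4(4+2)] = √24 ≈ 4.90 Bohr magnetons.

4.90 Bohr magnetons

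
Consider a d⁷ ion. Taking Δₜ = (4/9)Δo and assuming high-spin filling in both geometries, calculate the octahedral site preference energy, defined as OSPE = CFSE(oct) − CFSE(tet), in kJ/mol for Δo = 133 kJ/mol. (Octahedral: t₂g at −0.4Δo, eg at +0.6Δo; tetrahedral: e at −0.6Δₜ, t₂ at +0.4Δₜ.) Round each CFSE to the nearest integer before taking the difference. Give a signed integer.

In an octahedral site d⁷ (HS) is t₂g⁵ eg², giving CFSE(oct) = -0.8Δo = -106 kJ/mol.
Tetrahedral: e⁴ t₂³, CFSE = 4(−0.6) + 3(+0.4) = -1.2Δₜ = -1.2 × (4/9) × 133 = -71 kJ/mol.
OSPE = -106 − (-71) = -35 kJ/mol.

-35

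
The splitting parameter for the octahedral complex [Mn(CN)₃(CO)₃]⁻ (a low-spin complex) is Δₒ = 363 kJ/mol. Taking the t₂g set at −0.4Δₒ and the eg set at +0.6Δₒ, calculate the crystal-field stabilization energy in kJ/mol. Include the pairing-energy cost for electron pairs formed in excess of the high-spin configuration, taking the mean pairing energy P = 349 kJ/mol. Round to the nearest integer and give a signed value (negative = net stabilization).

-28

Ligand charges: 3×(-1) from CN⁻ and 3×(+0) from CO sum to -3; with overall charge -1, Mn is +2.
Mn is in group 7, so Mn²⁺ is d⁵ (7 − 2 = 5).
Configuration: t₂g⁵ eg⁰.
CFSE(orbital) = 5×(-0.4Δₒ) + 0×(0.6Δₒ) = -2.0Δₒ; with Δₒ = 363 kJ/mol that is -726 kJ/mol.
Pairing penalty: 2 pairs vs 0 in the high-spin reference → 2 extra × P = 698 kJ/mol.
Combining: -726 + 698 = -28 kJ/mol.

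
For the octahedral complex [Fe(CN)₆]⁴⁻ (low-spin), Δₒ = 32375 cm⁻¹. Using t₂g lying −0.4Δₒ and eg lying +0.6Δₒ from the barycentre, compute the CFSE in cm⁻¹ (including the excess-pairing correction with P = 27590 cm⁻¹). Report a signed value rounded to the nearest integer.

-22520

Each CN⁻ contributes -1; 6 × (-1) = -6. With overall charge -4, Fe is in the +2 oxidation state.
Fe²⁺: group 8, so d-count = 8 − 2 = 6.
Electron filling gives t₂g⁶ eg⁰.
Orbital CFSE = 6(-0.4) + 0(0.6) = -2.4Δₒ = -2.4 × 32375 = -77700 cm⁻¹.
Relative to high-spin t₂g⁴ eg² (1 paired), the low-spin configuration has 2 additional pairs, contributing +2 × 27590 = +55180 cm⁻¹.
Combining: -77700 + 55180 = -22520 cm⁻¹.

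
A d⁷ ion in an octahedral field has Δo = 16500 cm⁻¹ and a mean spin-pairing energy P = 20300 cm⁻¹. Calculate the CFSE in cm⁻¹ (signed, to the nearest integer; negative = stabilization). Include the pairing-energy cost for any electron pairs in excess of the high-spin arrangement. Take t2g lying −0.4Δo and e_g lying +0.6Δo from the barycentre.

-13200

Since Δo = 16500 cm⁻¹ < P = 20300 cm⁻¹, the complex adopts the high-spin configuration.
That gives t2g^5 e_g^2.
Orbital CFSE = -0.8Δo = -0.8 × 16500 = -13200 cm⁻¹.
High-spin has no excess pairs, so no pairing correction applies.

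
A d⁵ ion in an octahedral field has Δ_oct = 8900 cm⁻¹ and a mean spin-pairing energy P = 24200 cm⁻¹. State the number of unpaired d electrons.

With Δ_oct < P the complex is high-spin.
That gives t2g^3 e_g^2.
Unpaired electrons: 5.

5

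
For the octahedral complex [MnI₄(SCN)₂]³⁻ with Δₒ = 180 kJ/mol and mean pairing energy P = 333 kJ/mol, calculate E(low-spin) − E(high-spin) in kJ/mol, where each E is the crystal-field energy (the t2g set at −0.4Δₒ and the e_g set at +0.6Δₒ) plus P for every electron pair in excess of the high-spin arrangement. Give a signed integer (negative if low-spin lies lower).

153

Ligand charges: 4×(-1) from I⁻ and 2×(-1) from SCN⁻ sum to -6; with overall charge -3, Mn is +3.
Mn sits in group 7; removing 3 electrons leaves Mn³⁺ with 7 − 3 = 4 d electrons.
High-spin d⁴ fills as t2g^3 e_g^1 with CFSE 3(−0.4) + 1(+0.6) = -0.6Δₒ = -108 kJ/mol.
Low-spin t2g^4 e_g^0 gives -1.6Δₒ = -288 kJ/mol, but forming 1 extra pair costs 1P = 333 kJ/mol, so E(LS) = -288 + 333 = 45 kJ/mol.
E(LS) − E(HS) = 45 − (-108) = 153 kJ/mol.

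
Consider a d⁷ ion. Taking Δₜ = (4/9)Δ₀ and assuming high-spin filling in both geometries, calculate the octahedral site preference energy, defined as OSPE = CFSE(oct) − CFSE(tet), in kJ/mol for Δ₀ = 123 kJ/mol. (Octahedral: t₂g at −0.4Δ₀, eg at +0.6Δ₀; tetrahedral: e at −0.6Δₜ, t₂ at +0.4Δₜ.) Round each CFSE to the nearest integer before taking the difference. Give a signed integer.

In an octahedral site d⁷ (HS) is t₂g⁵ eg², giving CFSE(oct) = -0.8Δ₀ = -98 kJ/mol.
In a tetrahedral site the filling is e⁴ t₂³: CFSE(tet) = -1.2Δₜ = -1.2 × (4/9)(123) = -66 kJ/mol.
OSPE = CFSE(oct) − CFSE(tet) = -98 − (-66) = -32 kJ/mol.

-32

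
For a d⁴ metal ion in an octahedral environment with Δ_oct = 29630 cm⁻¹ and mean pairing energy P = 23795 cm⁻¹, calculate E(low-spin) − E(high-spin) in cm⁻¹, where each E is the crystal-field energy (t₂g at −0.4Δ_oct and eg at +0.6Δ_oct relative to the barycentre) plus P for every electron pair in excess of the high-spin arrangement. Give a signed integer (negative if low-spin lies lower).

-5835

High-spin: t₂g³ eg¹, CFSE = -0.6Δ_oct = -17778 cm⁻¹.
Low-spin: t₂g⁴ eg⁰, orbital CFSE = -1.6Δ_oct = -47408 cm⁻¹; plus 1 excess pair × P = +23795 cm⁻¹; total -23613 cm⁻¹.
Thus E(LS) − E(HS) = -5835 cm⁻¹.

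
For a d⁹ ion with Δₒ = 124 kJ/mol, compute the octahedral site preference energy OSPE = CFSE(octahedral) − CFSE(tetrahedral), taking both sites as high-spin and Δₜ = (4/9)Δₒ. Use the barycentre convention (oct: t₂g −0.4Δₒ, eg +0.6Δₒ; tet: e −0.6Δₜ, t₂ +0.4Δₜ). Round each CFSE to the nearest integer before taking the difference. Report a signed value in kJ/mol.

-52

Octahedral (high-spin): t2g^6 e_g^3, CFSE = 6(−0.4) + 3(+0.6) = -0.6Δₒ = -0.6 × 124 = -74 kJ/mol.
Tetrahedral: e^4 t2^5, CFSE = 4(−0.6) + 5(+0.4) = -0.4Δₜ = -0.4 × (4/9) × 124 = -22 kJ/mol.
OSPE = CFSE(oct) − CFSE(tet) = -74 − (-22) = -52 kJ/mol.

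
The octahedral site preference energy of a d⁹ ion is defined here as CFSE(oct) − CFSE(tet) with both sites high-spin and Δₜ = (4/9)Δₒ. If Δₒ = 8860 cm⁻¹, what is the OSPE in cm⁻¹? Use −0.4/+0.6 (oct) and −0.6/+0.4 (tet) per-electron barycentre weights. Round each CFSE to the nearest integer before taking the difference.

Octahedral high-spin t₂g⁶ eg³: CFSE = -0.6 × 8860 = -5316 cm⁻¹.
Tetrahedral: e⁴ t₂⁵, CFSE = 4(−0.6) + 5(+0.4) = -0.4Δₜ = -0.4 × (4/9) × 8860 = -1575 cm⁻¹.
OSPE = -5316 − (-1575) = -3741 cm⁻¹.

-3741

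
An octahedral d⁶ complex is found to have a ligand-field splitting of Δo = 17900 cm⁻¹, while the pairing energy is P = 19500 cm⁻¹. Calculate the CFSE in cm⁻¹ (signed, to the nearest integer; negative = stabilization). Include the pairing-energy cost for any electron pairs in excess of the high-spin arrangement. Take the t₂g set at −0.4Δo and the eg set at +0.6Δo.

With Δo < P the complex is high-spin.
Filling d⁶ accordingly: t₂g⁴ eg².
Orbital CFSE = -0.4Δo = -0.4 × 17900 = -7160 cm⁻¹.
High-spin has no excess pairs, so no pairing correction applies.

-7160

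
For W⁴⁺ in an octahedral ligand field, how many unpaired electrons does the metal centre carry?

2

Group 6 minus oxidation state +4 gives a d² configuration for W⁴⁺.
Configuration: t₂g² eg⁰, giving 2 unpaired electrons.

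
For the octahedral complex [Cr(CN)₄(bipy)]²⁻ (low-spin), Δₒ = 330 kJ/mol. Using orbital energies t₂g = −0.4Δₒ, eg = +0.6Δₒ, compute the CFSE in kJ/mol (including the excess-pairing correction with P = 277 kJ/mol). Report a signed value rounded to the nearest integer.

-251

Ligand charges: 4×(-1) from CN⁻ and 1×(+0) from bipy sum to -4; with overall charge -2, Cr is +2.
Cr sits in group 6; removing 2 electrons leaves Cr²⁺ with 6 − 2 = 4 d electrons.
Configuration: t₂g⁴ eg⁰.
The orbital stabilization is -1.6Δₒ = -1.6 × 330 = -528 kJ/mol.
High-spin d⁴ would be t₂g³ eg¹ with 0 pairs; low-spin has 1, so 1 excess pair costs +1P = +277 kJ/mol.
Combining: -528 + 277 = -251 kJ/mol.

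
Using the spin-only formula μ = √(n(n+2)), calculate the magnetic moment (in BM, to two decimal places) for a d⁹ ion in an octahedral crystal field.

Configuration: t₂g⁶ eg³ → 1 unpaired electron.
μ(spin-only) = √[1(1+2)] = √3 ≈ 1.73 BM.

1.73 BM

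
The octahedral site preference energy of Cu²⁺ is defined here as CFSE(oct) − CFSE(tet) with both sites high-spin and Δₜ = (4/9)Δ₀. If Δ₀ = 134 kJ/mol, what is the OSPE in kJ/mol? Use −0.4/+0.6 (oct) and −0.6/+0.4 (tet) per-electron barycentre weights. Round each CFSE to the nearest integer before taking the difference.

-56

Cu²⁺: group 11, so d-count = 11 − 2 = 9.
Octahedral high-spin t2g^6 e_g^3: CFSE = -0.6 × 134 = -80 kJ/mol.
In a tetrahedral site the filling is e^4 t2^5: CFSE(tet) = -0.4Δₜ = -0.4 × (4/9)(134) = -24 kJ/mol.
OSPE = -80 − (-24) = -56 kJ/mol.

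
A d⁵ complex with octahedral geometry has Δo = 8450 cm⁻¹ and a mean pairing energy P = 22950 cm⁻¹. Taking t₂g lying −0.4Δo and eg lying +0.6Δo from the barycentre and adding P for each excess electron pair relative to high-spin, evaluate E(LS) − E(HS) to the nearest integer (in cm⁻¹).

High-spin: t₂g³ eg², CFSE = 0.0Δo = 0 cm⁻¹.
For low-spin the configuration is t₂g⁵ eg⁰: orbital energy -2.0 × 8450 = -16900 cm⁻¹, and 2 additional pairs relative to high-spin add 45900 cm⁻¹, giving 29000 cm⁻¹.
The difference is 29000 − (0) = 29000 cm⁻¹, so high-spin lies lower.

29000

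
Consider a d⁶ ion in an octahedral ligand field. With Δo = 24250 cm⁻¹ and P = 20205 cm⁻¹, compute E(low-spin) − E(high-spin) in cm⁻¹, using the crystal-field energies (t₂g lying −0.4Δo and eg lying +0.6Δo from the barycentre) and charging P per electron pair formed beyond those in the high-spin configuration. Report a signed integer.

-8090

In the high-spin limit (t₂g⁴ eg²) the orbital term is -0.4Δo = -9700 cm⁻¹, with no excess pairing.
Low-spin t₂g⁶ eg⁰ gives -2.4Δo = -58200 cm⁻¹, but forming 2 extra pairs costs 2P = 40410 cm⁻¹, so E(LS) = -58200 + 40410 = -17790 cm⁻¹.
E(LS) − E(HS) = -17790 − (-9700) = -8090 cm⁻¹.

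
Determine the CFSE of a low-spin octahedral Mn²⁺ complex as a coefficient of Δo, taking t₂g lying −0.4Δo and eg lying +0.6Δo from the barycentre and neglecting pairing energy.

Mn sits in group 7; removing 2 electrons leaves Mn²⁺ with 7 − 2 = 5 d electrons.
Configuration: t₂g⁵ eg⁰.
CFSE = 5(-0.4Δo) + 0(0.6Δo) = -2.0Δo + 0.0Δo = -2.0Δo.

-2.0 Δo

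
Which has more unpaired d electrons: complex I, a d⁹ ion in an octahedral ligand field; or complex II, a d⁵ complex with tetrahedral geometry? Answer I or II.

II

I: For octahedral d⁹ the high- and low-spin configurations coincide; t₂g⁶ eg³ → 1 unpaired.
II: Tetrahedral fields are weak (Δₜ ≈ 4/9 Δₒ), so electrons fill high-spin; e² t₂³ → 5 unpaired.
So II has more unpaired electrons.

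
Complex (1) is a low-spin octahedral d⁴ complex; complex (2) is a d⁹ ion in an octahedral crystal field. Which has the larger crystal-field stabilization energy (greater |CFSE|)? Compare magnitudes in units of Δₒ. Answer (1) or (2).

(1): t₂g⁴ eg⁰, CFSE = -1.6Δₒ.
(2): For octahedral d⁹ the high- and low-spin configurations coincide; t2g^6 e_g^3, CFSE = -0.6Δₒ.
So (1) has the larger |CFSE|.

(1)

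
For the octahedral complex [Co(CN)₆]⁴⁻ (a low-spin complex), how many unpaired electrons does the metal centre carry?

1

Each CN⁻ contributes -1; 6 × (-1) = -6. With overall charge -4, Co is in the +2 oxidation state.
Group 9 minus oxidation state +2 gives a d⁷ configuration for Co²⁺.
Configuration: t₂g⁶ eg¹, giving 1 unpaired electron.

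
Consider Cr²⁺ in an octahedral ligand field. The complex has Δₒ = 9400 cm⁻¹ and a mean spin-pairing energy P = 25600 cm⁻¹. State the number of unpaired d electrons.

4

Group 6 minus oxidation state +2 gives a d⁴ configuration for Cr²⁺.
With Δₒ < P the complex is high-spin.
Filling d⁴ accordingly: t2g^3 e_g^1.
Unpaired electrons: 4.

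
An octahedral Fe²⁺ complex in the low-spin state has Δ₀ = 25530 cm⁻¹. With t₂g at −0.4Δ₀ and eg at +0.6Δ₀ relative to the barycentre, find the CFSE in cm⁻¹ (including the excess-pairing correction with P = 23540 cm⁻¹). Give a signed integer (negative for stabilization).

Fe is in group 8, so Fe²⁺ is d⁶ (8 − 2 = 6).
Configuration: t₂g⁶ eg⁰.
Orbital CFSE = 6(-0.4) + 0(0.6) = -2.4Δ₀ = -2.4 × 25530 = -61272 cm⁻¹.
Pairing penalty: 3 pairs vs 1 in the high-spin reference → 2 extra × P = 47080 cm⁻¹.
Overall CFSE = -61272 + 47080 = -14192 cm⁻¹.

-14192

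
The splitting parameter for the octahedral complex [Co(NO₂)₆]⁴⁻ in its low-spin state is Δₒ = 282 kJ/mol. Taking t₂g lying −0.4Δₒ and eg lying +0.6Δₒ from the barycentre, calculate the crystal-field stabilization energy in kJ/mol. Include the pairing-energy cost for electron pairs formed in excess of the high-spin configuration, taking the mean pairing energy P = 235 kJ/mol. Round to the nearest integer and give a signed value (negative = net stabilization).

Each NO₂⁻ contributes -1; 6 × (-1) = -6. With overall charge -4, Co is in the +2 oxidation state.
Co sits in group 9; removing 2 electrons leaves Co²⁺ with 9 − 2 = 7 d electrons.
Configuration: t₂g⁶ eg¹.
The orbital stabilization is -1.8Δₒ = -1.8 × 282 = -508 kJ/mol.
Pairing penalty: 3 pairs vs 2 in the high-spin reference → 1 extra × P = 235 kJ/mol.
Overall CFSE = -508 + 235 = -273 kJ/mol.

-273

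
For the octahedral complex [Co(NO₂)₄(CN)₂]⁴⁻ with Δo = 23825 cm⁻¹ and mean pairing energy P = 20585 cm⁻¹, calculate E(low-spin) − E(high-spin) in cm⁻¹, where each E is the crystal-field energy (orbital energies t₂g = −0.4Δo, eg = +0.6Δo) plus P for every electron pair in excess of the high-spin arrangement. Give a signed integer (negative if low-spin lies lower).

Ligand charges: 4×(-1) from NO₂⁻ and 2×(-1) from CN⁻ sum to -6; with overall charge -4, Co is +2.
Group 9 minus oxidation state +2 gives a d⁷ configuration for Co²⁺.
High-spin: t₂g⁵ eg², CFSE = -0.8Δo = -19060 cm⁻¹.
For low-spin the configuration is t₂g⁶ eg¹: orbital energy -1.8 × 23825 = -42885 cm⁻¹, and 1 additional pair relative to high-spin adds 20585 cm⁻¹, giving -22300 cm⁻¹.
E(LS) − E(HS) = -22300 − (-19060) = -3240 cm⁻¹.

-3240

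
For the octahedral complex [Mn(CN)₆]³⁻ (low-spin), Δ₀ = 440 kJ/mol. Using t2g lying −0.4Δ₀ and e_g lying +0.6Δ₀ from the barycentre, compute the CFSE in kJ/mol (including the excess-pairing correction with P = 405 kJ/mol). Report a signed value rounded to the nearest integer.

-299

Each CN⁻ contributes -1; 6 × (-1) = -6. With overall charge -3, Mn is in the +3 oxidation state.
Mn sits in group 7; removing 3 electrons leaves Mn³⁺ with 7 − 3 = 4 d electrons.
Configuration: t2g^4 e_g^0.
Orbital CFSE = 4(-0.4) + 0(0.6) = -1.6Δ₀ = -1.6 × 440 = -704 kJ/mol.
Pairing penalty: 1 pair vs 0 in the high-spin reference → 1 extra × P = 405 kJ/mol.
Combining: -704 + 405 = -299 kJ/mol.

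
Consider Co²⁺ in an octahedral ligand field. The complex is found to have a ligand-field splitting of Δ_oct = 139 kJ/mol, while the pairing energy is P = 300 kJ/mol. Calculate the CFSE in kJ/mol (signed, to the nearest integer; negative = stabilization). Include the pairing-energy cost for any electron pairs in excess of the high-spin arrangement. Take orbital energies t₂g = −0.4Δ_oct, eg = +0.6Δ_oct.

Co²⁺: group 9, so d-count = 9 − 2 = 7.
Δ_oct < P, so pairing is avoided: the ground state is high-spin.
That gives t₂g⁵ eg².
Orbital CFSE = -0.8Δ_oct = -0.8 × 139 = -111 kJ/mol.
High-spin has no excess pairs, so no pairing correction applies.

-111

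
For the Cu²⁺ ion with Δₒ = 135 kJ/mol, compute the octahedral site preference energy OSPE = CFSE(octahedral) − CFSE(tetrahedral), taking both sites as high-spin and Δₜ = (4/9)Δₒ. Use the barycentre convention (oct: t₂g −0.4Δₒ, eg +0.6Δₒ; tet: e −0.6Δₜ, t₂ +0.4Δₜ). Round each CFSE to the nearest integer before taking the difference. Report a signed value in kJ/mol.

-57

Cu²⁺: group 11, so d-count = 11 − 2 = 9.
In an octahedral site d⁹ (HS) is t2g^6 e_g^3, giving CFSE(oct) = -0.6Δₒ = -81 kJ/mol.
Tetrahedral e^4 t2^5 gives -0.4Δₜ = -0.4 × (4/9) × 135 = -24 kJ/mol.
Subtracting, OSPE = -81 − (-24) = -57 kJ/mol.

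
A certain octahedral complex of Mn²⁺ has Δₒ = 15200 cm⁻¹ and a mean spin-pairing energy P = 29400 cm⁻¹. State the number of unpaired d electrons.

Group 7 minus oxidation state +2 gives a d⁵ configuration for Mn²⁺.
Since Δₒ = 15200 cm⁻¹ < P = 29400 cm⁻¹, the complex adopts the high-spin configuration.
Filling d⁵ accordingly: t₂g³ eg².
Unpaired electrons: 5.

5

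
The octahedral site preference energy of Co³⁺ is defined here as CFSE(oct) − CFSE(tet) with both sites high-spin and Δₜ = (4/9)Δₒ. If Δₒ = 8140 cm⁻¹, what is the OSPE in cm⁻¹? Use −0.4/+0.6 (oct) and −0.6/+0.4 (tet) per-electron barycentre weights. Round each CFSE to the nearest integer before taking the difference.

Co³⁺: group 9, so d-count = 9 − 3 = 6.
In an octahedral site d⁶ (HS) is t₂g⁴ eg², giving CFSE(oct) = -0.4Δₒ = -3256 cm⁻¹.
Tetrahedral: e³ t₂³, CFSE = 3(−0.6) + 3(+0.4) = -0.6Δₜ = -0.6 × (4/9) × 8140 = -2171 cm⁻¹.
OSPE = -3256 − (-2171) = -1085 cm⁻¹.

-1085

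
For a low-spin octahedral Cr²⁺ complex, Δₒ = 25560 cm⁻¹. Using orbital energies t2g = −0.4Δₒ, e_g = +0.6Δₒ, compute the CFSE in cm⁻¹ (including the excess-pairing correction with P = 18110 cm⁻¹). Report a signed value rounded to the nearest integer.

Cr²⁺: group 6, so d-count = 6 − 2 = 4.
The d⁴ electrons fill as t2g^4 e_g^0.
The orbital stabilization is -1.6Δₒ = -1.6 × 25560 = -40896 cm⁻¹.
Relative to high-spin t2g^3 e_g^1 (0 paired), the low-spin configuration has 1 additional pair, contributing +1 × 18110 = +18110 cm⁻¹.
Overall CFSE = -40896 + 18110 = -22786 cm⁻¹.

-22786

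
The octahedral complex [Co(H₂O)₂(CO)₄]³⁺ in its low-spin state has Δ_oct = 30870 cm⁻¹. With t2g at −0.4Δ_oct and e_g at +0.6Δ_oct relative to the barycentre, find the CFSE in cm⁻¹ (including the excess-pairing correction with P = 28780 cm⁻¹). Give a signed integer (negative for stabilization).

-16528

Ligand charges: 2×(+0) from H₂O and 4×(+0) from CO sum to +0; with overall charge +3, Co is +3.
Co is in group 9, so Co³⁺ is d⁶ (9 − 3 = 6).
Electron filling gives t2g^6 e_g^0.
Orbital CFSE = 6(-0.4) + 0(0.6) = -2.4Δ_oct = -2.4 × 30870 = -74088 cm⁻¹.
Relative to high-spin t2g^4 e_g^2 (1 paired), the low-spin configuration has 2 additional pairs, contributing +2 × 28780 = +57560 cm⁻¹.
Net CFSE = -74088 + 57560 = -16528 cm⁻¹.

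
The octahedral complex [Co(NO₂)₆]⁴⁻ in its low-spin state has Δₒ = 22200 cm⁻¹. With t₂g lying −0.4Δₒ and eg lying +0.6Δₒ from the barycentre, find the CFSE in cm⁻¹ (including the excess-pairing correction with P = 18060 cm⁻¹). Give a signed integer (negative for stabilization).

Each NO₂⁻ contributes -1; 6 × (-1) = -6. With overall charge -4, Co is in the +2 oxidation state.
Co²⁺: group 9, so d-count = 9 − 2 = 7.
Configuration: t₂g⁶ eg¹.
CFSE(orbital) = 6×(-0.4Δₒ) + 1×(0.6Δₒ) = -1.8Δₒ; with Δₒ = 22200 cm⁻¹ that is -39960 cm⁻¹.
Relative to high-spin t₂g⁵ eg² (2 paired), the low-spin configuration has 1 additional pair, contributing +1 × 18060 = +18060 cm⁻¹.
Net CFSE = -39960 + 18060 = -21900 cm⁻¹.

-21900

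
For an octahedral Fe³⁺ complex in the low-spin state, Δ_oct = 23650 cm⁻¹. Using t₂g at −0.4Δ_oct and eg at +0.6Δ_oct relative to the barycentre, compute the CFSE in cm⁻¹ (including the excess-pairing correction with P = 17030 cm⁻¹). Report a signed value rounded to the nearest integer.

-13240

Fe is in group 8, so Fe³⁺ is d⁵ (8 − 3 = 5).
Electron filling gives t₂g⁵ eg⁰.
The orbital stabilization is -2.0Δ_oct = -2.0 × 23650 = -47300 cm⁻¹.
High-spin d⁵ would be t₂g³ eg² with 0 pairs; low-spin has 2, so 2 excess pairs cost +2P = +34060 cm⁻¹.
Combining: -47300 + 34060 = -13240 cm⁻¹.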